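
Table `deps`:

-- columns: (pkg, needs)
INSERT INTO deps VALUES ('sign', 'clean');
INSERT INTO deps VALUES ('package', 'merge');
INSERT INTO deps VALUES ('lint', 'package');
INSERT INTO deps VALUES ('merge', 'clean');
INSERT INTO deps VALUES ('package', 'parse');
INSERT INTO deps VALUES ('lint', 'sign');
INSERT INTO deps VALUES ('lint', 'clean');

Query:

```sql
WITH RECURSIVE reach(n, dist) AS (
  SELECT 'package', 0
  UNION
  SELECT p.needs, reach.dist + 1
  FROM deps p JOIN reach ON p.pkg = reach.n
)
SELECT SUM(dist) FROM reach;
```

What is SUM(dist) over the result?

4

Base: (package, dist=0).
Iteration 1: edges from {package} -> (merge, dist=1), (parse, dist=1).
Iteration 2: edges from {merge,parse} -> (clean, dist=2).
Iteration 3: no outgoing edges from {clean}; recursion stops.
SUM(dist) = 0 + 1 + 1 + 2 = 4.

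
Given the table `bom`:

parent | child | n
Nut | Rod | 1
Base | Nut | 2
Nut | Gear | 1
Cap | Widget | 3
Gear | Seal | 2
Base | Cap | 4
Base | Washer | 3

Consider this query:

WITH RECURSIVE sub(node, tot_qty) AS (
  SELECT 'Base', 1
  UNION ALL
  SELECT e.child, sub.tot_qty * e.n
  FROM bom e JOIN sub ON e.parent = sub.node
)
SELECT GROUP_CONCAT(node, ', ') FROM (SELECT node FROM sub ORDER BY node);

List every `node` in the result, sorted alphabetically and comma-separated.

Base: (Base, tot_qty=1).
Iteration 1: components of {Base} -> Cap = 1*4 = 4, Nut = 1*2 = 2, Washer = 1*3 = 3.
Iteration 2: components of {Cap,Nut,Washer} -> Gear = 2*1 = 2, Rod = 2*1 = 2, Widget = 4*3 = 12.
Iteration 3: components of {Gear,Rod,Widget} -> Seal = 2*2 = 4.
Iteration 4: no further components; recursion stops.

Base, Cap, Gear, Nut, Rod, Seal, Washer, Widget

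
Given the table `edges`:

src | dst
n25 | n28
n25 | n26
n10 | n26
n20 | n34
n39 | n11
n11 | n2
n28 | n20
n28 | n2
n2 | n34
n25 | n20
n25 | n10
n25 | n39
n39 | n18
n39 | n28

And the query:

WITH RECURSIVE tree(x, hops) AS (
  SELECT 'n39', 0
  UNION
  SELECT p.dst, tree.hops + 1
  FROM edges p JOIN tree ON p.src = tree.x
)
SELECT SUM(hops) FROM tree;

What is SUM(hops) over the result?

10

Base: (n39, hops=0).
Iteration 1: edges from {n39} -> (n11, hops=1), (n18, hops=1), (n28, hops=1).
Iteration 2: edges from {n11,n18,n28} -> (n2, hops=2), (n20, hops=2). [UNION drops 1 duplicate row(s)]
Iteration 3: edges from {n2,n20} -> (n34, hops=3). [UNION drops 1 duplicate row(s)]
Iteration 4: no outgoing edges from {n34}; recursion stops.
SUM(hops) = 0 + 1 + 1 + 1 + 2 + 2 + 3 = 10.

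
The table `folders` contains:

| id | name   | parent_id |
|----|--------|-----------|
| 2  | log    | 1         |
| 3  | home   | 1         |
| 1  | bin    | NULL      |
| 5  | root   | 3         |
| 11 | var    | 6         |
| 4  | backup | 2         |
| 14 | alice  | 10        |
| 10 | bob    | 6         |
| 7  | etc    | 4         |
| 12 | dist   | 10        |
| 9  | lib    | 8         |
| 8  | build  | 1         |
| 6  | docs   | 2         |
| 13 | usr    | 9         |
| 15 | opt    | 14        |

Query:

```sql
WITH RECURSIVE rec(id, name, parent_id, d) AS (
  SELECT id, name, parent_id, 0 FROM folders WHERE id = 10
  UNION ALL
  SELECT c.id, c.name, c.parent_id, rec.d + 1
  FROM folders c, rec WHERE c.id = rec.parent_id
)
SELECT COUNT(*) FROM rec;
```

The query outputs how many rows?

4

Base: id=10 (bob), parent_id=6, d 0.
Iteration 1: join on id=6 -> docs (id 6, parent_id=2, d 1).
Iteration 2: join on id=2 -> log (id 2, parent_id=1, d 2).
Iteration 3: join on id=1 -> bin (id 1, parent_id=NULL, d 3).
Iteration 4: parent_id is NULL; no match; recursion stops.
Total rows emitted: 4.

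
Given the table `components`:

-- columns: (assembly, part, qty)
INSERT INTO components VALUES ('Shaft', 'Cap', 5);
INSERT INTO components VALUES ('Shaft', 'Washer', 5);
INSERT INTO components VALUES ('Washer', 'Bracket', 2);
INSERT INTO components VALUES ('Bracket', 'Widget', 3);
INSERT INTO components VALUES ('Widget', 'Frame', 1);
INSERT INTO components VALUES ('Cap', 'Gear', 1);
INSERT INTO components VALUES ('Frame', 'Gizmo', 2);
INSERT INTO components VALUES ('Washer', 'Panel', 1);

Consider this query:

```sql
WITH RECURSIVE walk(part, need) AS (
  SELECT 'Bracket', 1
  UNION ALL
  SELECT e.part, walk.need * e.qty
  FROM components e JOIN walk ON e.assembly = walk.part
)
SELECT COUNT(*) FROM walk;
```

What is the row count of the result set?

Base: (Bracket, need=1).
Iteration 1: components of {Bracket} -> Widget = 1*3 = 3.
Iteration 2: components of {Widget} -> Frame = 3*1 = 3.
Iteration 3: components of {Frame} -> Gizmo = 3*2 = 6.
Iteration 4: no further components; recursion stops.
Total rows emitted: 4.

4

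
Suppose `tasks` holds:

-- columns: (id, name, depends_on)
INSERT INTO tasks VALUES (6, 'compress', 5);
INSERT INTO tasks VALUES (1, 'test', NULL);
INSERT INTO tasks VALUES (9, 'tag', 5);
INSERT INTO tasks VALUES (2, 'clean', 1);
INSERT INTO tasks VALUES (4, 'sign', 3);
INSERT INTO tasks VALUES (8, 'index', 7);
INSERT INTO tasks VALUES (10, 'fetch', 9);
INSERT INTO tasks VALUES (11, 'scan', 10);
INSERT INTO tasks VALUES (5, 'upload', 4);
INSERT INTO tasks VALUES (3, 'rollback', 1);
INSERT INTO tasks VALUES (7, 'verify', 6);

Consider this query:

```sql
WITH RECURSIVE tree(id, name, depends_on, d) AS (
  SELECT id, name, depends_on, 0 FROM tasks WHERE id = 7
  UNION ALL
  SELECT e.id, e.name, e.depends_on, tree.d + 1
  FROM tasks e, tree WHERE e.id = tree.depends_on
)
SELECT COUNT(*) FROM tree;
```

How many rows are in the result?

6

Base: id=7 (verify), depends_on=6, d 0.
Iteration 1: join on id=6 -> compress (id 6, depends_on=5, d 1).
Iteration 2: join on id=5 -> upload (id 5, depends_on=4, d 2).
Iteration 3: join on id=4 -> sign (id 4, depends_on=3, d 3).
Iteration 4: join on id=3 -> rollback (id 3, depends_on=1, d 4).
Iteration 5: join on id=1 -> test (id 1, depends_on=NULL, d 5).
Iteration 6: depends_on is NULL; no match; recursion stops.
Total rows emitted: 6.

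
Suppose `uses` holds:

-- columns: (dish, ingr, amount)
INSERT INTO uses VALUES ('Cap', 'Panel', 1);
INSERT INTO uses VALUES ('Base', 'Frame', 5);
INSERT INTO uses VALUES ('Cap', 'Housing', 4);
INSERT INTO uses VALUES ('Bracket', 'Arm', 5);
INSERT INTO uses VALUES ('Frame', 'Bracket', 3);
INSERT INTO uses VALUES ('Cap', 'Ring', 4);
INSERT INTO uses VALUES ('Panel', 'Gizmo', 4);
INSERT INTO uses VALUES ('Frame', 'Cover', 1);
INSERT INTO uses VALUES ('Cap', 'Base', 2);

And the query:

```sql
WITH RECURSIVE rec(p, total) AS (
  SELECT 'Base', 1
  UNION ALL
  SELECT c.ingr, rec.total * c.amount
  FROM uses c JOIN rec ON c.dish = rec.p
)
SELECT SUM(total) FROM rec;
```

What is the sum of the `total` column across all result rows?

Base: (Base, total=1).
Iteration 1: components of {Base} -> Frame = 1*5 = 5.
Iteration 2: components of {Frame} -> Bracket = 5*3 = 15, Cover = 5*1 = 5.
Iteration 3: components of {Bracket,Cover} -> Arm = 15*5 = 75.
Iteration 4: no further components; recursion stops.
SUM(total) = 1 + 5 + 15 + 5 + 75 = 101.

101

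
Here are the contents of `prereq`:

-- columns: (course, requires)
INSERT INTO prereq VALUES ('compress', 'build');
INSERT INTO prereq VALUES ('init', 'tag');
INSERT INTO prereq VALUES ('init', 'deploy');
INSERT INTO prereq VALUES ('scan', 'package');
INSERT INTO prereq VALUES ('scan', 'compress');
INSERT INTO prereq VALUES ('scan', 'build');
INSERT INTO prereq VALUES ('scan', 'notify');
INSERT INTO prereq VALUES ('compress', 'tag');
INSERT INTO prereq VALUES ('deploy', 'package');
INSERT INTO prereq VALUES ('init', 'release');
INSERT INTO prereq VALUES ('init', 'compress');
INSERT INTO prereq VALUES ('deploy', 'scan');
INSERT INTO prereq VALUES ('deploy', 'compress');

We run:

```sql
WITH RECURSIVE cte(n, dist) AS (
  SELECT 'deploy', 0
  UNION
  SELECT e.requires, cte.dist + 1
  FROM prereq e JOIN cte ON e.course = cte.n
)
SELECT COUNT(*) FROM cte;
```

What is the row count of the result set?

11

Base: (deploy, dist=0).
Iteration 1: edges from {deploy} -> (compress, dist=1), (package, dist=1), (scan, dist=1).
Iteration 2: edges from {compress,package,scan} -> (build, dist=2), (compress, dist=2), (notify, dist=2), (package, dist=2), (tag, dist=2). [UNION drops 1 duplicate row(s)]
Iteration 3: edges from {build,compress,notify,package,tag} -> (build, dist=3), (tag, dist=3).
Iteration 4: no outgoing edges from {build,tag}; recursion stops.
Total rows emitted: 11.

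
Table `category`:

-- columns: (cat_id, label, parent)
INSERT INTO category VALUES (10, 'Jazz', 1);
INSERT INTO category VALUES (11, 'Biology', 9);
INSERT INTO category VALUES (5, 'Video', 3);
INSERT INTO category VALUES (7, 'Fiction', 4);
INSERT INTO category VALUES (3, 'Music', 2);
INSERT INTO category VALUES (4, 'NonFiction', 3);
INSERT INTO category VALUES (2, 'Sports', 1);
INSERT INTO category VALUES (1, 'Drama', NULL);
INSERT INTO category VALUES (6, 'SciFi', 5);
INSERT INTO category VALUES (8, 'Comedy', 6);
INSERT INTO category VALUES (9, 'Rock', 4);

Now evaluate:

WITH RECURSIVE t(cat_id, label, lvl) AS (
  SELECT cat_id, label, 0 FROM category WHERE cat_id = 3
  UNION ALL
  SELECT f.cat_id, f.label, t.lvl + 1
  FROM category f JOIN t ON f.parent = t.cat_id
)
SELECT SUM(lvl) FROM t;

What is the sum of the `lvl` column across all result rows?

14

Base: cat_id=3 (Music) at lvl 0.
Iteration 1: rows with parent in {3} -> NonFiction (id 4, lvl 1), Video (id 5, lvl 1).
Iteration 2: rows with parent in {4,5} -> SciFi (id 6, lvl 2), Fiction (id 7, lvl 2), Rock (id 9, lvl 2).
Iteration 3: rows with parent in {6,7,9} -> Comedy (id 8, lvl 3), Biology (id 11, lvl 3).
Iteration 4: no rows with parent in {8,11}; recursion stops.
SUM(lvl) = 0 + 1 + 1 + 2 + 2 + 2 + 3 + 3 = 14.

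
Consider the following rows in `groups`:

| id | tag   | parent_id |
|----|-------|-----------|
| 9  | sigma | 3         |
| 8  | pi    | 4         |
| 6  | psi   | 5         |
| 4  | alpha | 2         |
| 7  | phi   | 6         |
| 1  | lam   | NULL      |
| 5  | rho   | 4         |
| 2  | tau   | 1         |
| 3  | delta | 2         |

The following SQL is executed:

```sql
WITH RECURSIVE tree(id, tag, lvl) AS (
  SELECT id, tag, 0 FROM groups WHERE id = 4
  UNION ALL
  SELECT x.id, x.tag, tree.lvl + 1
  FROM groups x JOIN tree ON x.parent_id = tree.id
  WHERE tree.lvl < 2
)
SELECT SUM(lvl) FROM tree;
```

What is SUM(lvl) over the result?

4

Base: id=4 (alpha) at lvl 0.
Iteration 1: rows with parent_id in {4} -> rho (id 5, lvl 1), pi (id 8, lvl 1).
Iteration 2: rows with parent_id in {5,8} -> psi (id 6, lvl 2).
Iteration 3: lvl < 2 fails for all current rows; recursion stops.
SUM(lvl) = 0 + 1 + 1 + 2 = 4.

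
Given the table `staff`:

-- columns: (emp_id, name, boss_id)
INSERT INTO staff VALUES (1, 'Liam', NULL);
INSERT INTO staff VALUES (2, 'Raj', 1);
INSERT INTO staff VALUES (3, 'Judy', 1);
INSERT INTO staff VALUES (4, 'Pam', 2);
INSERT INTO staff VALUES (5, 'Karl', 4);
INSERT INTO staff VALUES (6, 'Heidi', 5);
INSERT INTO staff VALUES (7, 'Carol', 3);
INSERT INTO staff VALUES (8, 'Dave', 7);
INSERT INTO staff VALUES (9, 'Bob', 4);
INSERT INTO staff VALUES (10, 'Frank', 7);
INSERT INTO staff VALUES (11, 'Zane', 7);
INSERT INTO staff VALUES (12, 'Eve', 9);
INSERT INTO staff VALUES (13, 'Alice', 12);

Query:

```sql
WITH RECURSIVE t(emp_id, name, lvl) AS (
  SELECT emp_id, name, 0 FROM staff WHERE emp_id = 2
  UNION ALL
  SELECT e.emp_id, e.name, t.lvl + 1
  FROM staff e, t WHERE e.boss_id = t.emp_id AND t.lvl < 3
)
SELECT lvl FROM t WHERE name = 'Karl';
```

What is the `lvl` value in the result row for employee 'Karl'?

2

Base: emp_id=2 (Raj) at lvl 0.
Iteration 1: rows with boss_id in {2} -> Pam (id 4, lvl 1).
Iteration 2: rows with boss_id in {4} -> Karl (id 5, lvl 2), Bob (id 9, lvl 2).
Iteration 3: rows with boss_id in {5,9} -> Heidi (id 6, lvl 3), Eve (id 12, lvl 3).
Iteration 4: lvl < 3 fails for all current rows; recursion stops.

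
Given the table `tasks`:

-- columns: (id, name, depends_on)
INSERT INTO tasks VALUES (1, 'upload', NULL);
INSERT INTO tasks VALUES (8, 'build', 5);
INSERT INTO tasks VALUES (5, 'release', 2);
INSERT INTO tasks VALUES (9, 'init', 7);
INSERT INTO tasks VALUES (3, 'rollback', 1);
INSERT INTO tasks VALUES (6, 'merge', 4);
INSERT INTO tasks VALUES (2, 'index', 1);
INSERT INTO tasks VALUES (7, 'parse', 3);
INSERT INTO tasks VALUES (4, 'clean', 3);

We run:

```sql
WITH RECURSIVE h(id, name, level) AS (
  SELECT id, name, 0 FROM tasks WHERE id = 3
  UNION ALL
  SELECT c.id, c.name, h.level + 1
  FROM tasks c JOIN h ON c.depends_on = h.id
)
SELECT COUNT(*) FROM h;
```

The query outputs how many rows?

Base: id=3 (rollback) at level 0.
Iteration 1: rows with depends_on in {3} -> clean (id 4, level 1), parse (id 7, level 1).
Iteration 2: rows with depends_on in {4,7} -> merge (id 6, level 2), init (id 9, level 2).
Iteration 3: no rows with depends_on in {6,9}; recursion stops.
Total rows emitted: 5.

5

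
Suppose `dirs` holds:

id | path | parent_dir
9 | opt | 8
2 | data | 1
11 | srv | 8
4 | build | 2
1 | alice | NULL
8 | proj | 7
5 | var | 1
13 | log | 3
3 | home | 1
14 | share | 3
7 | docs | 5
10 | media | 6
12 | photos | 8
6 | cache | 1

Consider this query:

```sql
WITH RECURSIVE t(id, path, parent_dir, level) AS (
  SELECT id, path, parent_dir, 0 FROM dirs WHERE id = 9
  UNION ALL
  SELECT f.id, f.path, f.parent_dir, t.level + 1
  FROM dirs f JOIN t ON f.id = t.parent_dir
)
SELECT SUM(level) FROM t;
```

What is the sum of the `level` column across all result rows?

10

Base: id=9 (opt), parent_dir=8, level 0.
Iteration 1: join on id=8 -> proj (id 8, parent_dir=7, level 1).
Iteration 2: join on id=7 -> docs (id 7, parent_dir=5, level 2).
Iteration 3: join on id=5 -> var (id 5, parent_dir=1, level 3).
Iteration 4: join on id=1 -> alice (id 1, parent_dir=NULL, level 4).
Iteration 5: parent_dir is NULL; no match; recursion stops.
SUM(level) = 0 + 1 + 2 + 3 + 4 = 10.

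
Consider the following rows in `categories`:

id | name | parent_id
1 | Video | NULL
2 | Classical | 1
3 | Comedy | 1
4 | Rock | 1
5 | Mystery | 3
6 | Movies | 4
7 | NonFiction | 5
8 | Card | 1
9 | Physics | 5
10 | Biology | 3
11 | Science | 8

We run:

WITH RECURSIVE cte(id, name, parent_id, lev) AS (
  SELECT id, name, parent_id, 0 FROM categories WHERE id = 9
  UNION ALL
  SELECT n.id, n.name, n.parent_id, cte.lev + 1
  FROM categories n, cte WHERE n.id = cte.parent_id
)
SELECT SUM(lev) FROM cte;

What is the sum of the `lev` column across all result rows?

6

Base: id=9 (Physics), parent_id=5, lev 0.
Iteration 1: join on id=5 -> Mystery (id 5, parent_id=3, lev 1).
Iteration 2: join on id=3 -> Comedy (id 3, parent_id=1, lev 2).
Iteration 3: join on id=1 -> Video (id 1, parent_id=NULL, lev 3).
Iteration 4: parent_id is NULL; no match; recursion stops.
SUM(lev) = 0 + 1 + 2 + 3 = 6.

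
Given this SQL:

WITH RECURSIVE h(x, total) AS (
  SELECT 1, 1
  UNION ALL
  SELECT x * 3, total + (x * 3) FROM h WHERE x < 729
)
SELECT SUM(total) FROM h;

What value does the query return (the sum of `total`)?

1636

Base: x=1, total=1.
Iteration 1: 1 < 729 holds -> x = 1 * 3 = 3, total = 1 + 3 = 4.
Iteration 2: 3 < 729 holds -> x = 3 * 3 = 9, total = 4 + 9 = 13.
Iteration 3: 9 < 729 holds -> x = 9 * 3 = 27, total = 13 + 27 = 40.
Iteration 4: 27 < 729 holds -> x = 27 * 3 = 81, total = 40 + 81 = 121.
Iteration 5: 81 < 729 holds -> x = 81 * 3 = 243, total = 121 + 243 = 364.
Iteration 6: 243 < 729 holds -> x = 243 * 3 = 729, total = 364 + 729 = 1093.
Iteration 7: 729 < 729 fails; recursion stops.
SUM(total) = 1 + 4 + 13 + 40 + 121 + 364 + 1093 = 1636.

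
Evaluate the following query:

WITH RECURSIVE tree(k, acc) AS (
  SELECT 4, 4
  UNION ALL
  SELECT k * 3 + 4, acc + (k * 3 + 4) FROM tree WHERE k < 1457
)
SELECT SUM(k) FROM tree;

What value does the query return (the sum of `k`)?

6544

Base: k=4, acc=4.
Iteration 1: 4 < 1457 holds -> k = 4 * 3 + 4 = 16, acc = 4 + 16 = 20.
Iteration 2: 16 < 1457 holds -> k = 16 * 3 + 4 = 52, acc = 20 + 52 = 72.
Iteration 3: 52 < 1457 holds -> k = 52 * 3 + 4 = 160, acc = 72 + 160 = 232.
Iteration 4: 160 < 1457 holds -> k = 160 * 3 + 4 = 484, acc = 232 + 484 = 716.
Iteration 5: 484 < 1457 holds -> k = 484 * 3 + 4 = 1456, acc = 716 + 1456 = 2172.
Iteration 6: 1456 < 1457 holds -> k = 1456 * 3 + 4 = 4372, acc = 2172 + 4372 = 6544.
Iteration 7: 4372 < 1457 fails; recursion stops.
SUM(k) = 4 + 16 + 52 + 160 + 484 + 1456 + 4372 = 6544.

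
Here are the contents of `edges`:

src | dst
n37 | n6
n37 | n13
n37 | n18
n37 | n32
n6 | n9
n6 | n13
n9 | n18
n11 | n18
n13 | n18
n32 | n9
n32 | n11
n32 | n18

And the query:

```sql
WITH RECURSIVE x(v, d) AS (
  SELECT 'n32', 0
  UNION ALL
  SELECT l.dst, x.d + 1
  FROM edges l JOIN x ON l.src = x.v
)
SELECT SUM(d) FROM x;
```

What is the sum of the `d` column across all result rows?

7

Base: (n32, d=0).
Iteration 1: edges from {n32} -> (n11, d=1), (n18, d=1), (n9, d=1).
Iteration 2: edges from {n11,n18,n9} -> (n18, d=2) x2. [UNION ALL keeps all 2 new rows, including repeats]
Iteration 3: no outgoing edges from {n18}; recursion stops.
SUM(d) = 0 + 1 + 1 + 1 + 2 + 2 = 7.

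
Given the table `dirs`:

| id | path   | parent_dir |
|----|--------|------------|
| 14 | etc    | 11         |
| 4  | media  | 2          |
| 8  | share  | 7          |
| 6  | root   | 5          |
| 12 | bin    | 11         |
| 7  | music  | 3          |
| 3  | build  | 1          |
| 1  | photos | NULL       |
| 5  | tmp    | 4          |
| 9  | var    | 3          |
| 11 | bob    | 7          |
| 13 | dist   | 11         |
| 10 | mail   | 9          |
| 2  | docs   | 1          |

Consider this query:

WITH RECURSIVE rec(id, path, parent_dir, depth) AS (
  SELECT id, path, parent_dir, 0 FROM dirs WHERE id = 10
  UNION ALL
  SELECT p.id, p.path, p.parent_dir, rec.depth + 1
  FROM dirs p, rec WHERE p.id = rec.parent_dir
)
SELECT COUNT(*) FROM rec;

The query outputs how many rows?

4

Base: id=10 (mail), parent_dir=9, depth 0.
Iteration 1: join on id=9 -> var (id 9, parent_dir=3, depth 1).
Iteration 2: join on id=3 -> build (id 3, parent_dir=1, depth 2).
Iteration 3: join on id=1 -> photos (id 1, parent_dir=NULL, depth 3).
Iteration 4: parent_dir is NULL; no match; recursion stops.
Total rows emitted: 4.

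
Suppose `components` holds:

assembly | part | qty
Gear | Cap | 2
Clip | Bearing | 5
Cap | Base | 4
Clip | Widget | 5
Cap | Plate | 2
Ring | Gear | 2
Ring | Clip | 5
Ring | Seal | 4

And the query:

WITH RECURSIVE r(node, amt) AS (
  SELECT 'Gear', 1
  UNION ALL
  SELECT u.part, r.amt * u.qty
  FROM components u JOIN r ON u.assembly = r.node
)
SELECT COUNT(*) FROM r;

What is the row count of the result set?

Base: (Gear, amt=1).
Iteration 1: components of {Gear} -> Cap = 1*2 = 2.
Iteration 2: components of {Cap} -> Base = 2*4 = 8, Plate = 2*2 = 4.
Iteration 3: no further components; recursion stops.
Total rows emitted: 4.

4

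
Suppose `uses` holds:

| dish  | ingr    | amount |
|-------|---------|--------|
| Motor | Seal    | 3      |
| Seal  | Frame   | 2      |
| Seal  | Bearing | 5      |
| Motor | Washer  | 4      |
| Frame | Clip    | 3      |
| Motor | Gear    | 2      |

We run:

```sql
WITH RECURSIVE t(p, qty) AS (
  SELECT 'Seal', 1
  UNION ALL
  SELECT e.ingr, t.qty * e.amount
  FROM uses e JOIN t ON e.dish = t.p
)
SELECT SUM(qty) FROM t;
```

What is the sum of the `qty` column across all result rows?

Base: (Seal, qty=1).
Iteration 1: components of {Seal} -> Bearing = 1*5 = 5, Frame = 1*2 = 2.
Iteration 2: components of {Bearing,Frame} -> Clip = 2*3 = 6.
Iteration 3: no further components; recursion stops.
SUM(qty) = 1 + 2 + 5 + 6 = 14.

14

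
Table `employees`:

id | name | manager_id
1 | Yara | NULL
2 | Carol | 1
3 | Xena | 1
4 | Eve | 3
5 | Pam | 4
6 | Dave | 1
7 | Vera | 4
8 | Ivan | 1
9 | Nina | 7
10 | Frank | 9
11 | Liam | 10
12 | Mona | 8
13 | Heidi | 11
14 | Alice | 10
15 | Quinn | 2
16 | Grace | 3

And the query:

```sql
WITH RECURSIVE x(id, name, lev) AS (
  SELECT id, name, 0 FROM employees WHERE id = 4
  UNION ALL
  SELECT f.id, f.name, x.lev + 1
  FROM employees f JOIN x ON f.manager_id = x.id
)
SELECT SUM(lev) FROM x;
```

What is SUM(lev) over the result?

Base: id=4 (Eve) at lev 0.
Iteration 1: rows with manager_id in {4} -> Pam (id 5, lev 1), Vera (id 7, lev 1).
Iteration 2: rows with manager_id in {5,7} -> Nina (id 9, lev 2).
Iteration 3: rows with manager_id in {9} -> Frank (id 10, lev 3).
Iteration 4: rows with manager_id in {10} -> Liam (id 11, lev 4), Alice (id 14, lev 4).
Iteration 5: rows with manager_id in {11,14} -> Heidi (id 13, lev 5).
Iteration 6: no rows with manager_id in {13}; recursion stops.
SUM(lev) = 0 + 1 + 1 + 2 + 3 + 4 + 4 + 5 = 20.

20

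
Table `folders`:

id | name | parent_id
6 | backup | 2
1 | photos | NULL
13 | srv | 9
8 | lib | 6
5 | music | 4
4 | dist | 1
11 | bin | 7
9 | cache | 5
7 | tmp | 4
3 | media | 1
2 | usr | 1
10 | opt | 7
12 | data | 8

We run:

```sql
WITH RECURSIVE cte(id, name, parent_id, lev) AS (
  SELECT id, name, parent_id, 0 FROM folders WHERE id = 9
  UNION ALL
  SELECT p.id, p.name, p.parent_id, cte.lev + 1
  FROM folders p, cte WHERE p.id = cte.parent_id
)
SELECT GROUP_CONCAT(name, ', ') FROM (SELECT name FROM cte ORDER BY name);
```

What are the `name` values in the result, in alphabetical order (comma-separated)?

Base: id=9 (cache), parent_id=5, lev 0.
Iteration 1: join on id=5 -> music (id 5, parent_id=4, lev 1).
Iteration 2: join on id=4 -> dist (id 4, parent_id=1, lev 2).
Iteration 3: join on id=1 -> photos (id 1, parent_id=NULL, lev 3).
Iteration 4: parent_id is NULL; no match; recursion stops.

cache, dist, music, photos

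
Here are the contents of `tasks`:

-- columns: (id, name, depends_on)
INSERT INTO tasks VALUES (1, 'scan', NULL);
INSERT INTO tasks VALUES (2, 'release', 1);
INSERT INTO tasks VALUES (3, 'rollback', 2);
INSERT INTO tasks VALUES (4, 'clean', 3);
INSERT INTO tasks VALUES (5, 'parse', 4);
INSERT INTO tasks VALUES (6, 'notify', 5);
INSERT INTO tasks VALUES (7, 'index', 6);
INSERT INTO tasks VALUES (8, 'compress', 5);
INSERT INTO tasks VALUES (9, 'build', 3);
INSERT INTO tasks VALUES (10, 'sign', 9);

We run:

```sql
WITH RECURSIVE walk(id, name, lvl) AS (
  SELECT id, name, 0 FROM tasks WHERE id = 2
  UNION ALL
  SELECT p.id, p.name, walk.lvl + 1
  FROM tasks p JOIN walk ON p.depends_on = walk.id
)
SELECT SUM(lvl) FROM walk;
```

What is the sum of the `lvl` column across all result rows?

24

Base: id=2 (release) at lvl 0.
Iteration 1: rows with depends_on in {2} -> rollback (id 3, lvl 1).
Iteration 2: rows with depends_on in {3} -> clean (id 4, lvl 2), build (id 9, lvl 2).
Iteration 3: rows with depends_on in {4,9} -> parse (id 5, lvl 3), sign (id 10, lvl 3).
Iteration 4: rows with depends_on in {5,10} -> notify (id 6, lvl 4), compress (id 8, lvl 4).
Iteration 5: rows with depends_on in {6,8} -> index (id 7, lvl 5).
Iteration 6: no rows with depends_on in {7}; recursion stops.
SUM(lvl) = 0 + 1 + 2 + 2 + 3 + 3 + 4 + 4 + 5 = 24.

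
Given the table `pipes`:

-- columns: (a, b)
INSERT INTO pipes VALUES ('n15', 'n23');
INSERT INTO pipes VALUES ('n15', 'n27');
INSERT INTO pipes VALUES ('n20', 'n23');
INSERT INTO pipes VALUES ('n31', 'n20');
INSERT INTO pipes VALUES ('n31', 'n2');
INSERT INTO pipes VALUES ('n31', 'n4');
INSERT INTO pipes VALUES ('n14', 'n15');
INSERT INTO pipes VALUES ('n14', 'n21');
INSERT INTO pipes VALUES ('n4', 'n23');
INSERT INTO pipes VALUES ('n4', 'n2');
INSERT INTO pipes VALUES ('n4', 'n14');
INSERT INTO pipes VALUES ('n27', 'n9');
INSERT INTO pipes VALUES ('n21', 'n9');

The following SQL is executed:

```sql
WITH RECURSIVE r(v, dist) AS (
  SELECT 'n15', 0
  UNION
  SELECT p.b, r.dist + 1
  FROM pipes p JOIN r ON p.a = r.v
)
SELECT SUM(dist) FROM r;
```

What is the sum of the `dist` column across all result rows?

Base: (n15, dist=0).
Iteration 1: edges from {n15} -> (n23, dist=1), (n27, dist=1).
Iteration 2: edges from {n23,n27} -> (n9, dist=2).
Iteration 3: no outgoing edges from {n9}; recursion stops.
SUM(dist) = 0 + 1 + 1 + 2 = 4.

4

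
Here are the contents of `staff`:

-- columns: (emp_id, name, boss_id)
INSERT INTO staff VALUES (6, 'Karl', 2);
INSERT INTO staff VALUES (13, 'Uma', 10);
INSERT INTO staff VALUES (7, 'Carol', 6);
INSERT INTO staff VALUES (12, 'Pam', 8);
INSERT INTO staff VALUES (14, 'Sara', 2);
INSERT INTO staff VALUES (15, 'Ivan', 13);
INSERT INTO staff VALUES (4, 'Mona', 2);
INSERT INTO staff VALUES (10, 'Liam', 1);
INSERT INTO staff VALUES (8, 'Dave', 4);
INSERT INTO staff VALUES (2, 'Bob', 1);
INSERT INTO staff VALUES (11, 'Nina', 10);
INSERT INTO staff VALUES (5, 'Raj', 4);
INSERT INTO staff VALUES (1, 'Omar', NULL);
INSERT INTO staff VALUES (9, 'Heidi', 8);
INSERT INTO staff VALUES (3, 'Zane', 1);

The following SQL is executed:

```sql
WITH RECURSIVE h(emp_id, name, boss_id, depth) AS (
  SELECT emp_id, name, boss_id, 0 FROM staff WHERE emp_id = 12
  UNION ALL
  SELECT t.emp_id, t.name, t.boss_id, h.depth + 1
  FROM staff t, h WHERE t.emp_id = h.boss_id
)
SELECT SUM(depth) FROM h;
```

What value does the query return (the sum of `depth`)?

10

Base: emp_id=12 (Pam), boss_id=8, depth 0.
Iteration 1: join on emp_id=8 -> Dave (id 8, boss_id=4, depth 1).
Iteration 2: join on emp_id=4 -> Mona (id 4, boss_id=2, depth 2).
Iteration 3: join on emp_id=2 -> Bob (id 2, boss_id=1, depth 3).
Iteration 4: join on emp_id=1 -> Omar (id 1, boss_id=NULL, depth 4).
Iteration 5: boss_id is NULL; no match; recursion stops.
SUM(depth) = 0 + 1 + 2 + 3 + 4 = 10.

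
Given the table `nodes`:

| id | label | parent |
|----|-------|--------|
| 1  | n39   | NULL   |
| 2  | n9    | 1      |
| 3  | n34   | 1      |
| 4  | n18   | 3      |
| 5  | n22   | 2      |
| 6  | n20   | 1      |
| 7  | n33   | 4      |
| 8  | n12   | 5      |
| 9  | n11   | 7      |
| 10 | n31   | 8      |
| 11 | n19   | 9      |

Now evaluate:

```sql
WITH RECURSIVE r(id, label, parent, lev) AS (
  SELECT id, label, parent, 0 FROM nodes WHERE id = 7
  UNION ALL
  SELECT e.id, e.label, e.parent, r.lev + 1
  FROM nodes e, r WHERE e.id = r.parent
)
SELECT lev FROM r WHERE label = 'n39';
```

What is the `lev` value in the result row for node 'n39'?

Base: id=7 (n33), parent=4, lev 0.
Iteration 1: join on id=4 -> n18 (id 4, parent=3, lev 1).
Iteration 2: join on id=3 -> n34 (id 3, parent=1, lev 2).
Iteration 3: join on id=1 -> n39 (id 1, parent=NULL, lev 3).
Iteration 4: parent is NULL; no match; recursion stops.

3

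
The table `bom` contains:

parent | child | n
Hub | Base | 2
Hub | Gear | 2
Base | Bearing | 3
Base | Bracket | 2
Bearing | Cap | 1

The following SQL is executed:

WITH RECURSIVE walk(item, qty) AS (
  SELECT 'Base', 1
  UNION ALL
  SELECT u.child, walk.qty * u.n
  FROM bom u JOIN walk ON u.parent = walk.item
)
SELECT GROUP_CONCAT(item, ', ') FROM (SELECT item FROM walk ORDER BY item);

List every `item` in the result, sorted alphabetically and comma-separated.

Base: (Base, qty=1).
Iteration 1: components of {Base} -> Bearing = 1*3 = 3, Bracket = 1*2 = 2.
Iteration 2: components of {Bearing,Bracket} -> Cap = 3*1 = 3.
Iteration 3: no further components; recursion stops.

Base, Bearing, Bracket, Cap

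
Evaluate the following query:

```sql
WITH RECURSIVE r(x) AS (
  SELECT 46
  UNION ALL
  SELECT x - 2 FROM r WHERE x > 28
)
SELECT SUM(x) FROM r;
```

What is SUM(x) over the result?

370

Base: x=46.
Iteration 1: 46 > 28 holds -> x = 46 - 2 = 44.
Iteration 2: 44 > 28 holds -> x = 44 - 2 = 42.
Iteration 3: 42 > 28 holds -> x = 42 - 2 = 40.
Iteration 4: 40 > 28 holds -> x = 40 - 2 = 38.
Iteration 5: 38 > 28 holds -> x = 38 - 2 = 36.
Iteration 6: 36 > 28 holds -> x = 36 - 2 = 34.
Iteration 7: 34 > 28 holds -> x = 34 - 2 = 32.
Iteration 8: 32 > 28 holds -> x = 32 - 2 = 30.
Iteration 9: 30 > 28 holds -> x = 30 - 2 = 28.
Iteration 10: 28 > 28 fails; recursion stops.
SUM(x) = 46 + 44 + 42 + 40 + 38 + 36 + 34 + 32 + 30 + 28 = 370.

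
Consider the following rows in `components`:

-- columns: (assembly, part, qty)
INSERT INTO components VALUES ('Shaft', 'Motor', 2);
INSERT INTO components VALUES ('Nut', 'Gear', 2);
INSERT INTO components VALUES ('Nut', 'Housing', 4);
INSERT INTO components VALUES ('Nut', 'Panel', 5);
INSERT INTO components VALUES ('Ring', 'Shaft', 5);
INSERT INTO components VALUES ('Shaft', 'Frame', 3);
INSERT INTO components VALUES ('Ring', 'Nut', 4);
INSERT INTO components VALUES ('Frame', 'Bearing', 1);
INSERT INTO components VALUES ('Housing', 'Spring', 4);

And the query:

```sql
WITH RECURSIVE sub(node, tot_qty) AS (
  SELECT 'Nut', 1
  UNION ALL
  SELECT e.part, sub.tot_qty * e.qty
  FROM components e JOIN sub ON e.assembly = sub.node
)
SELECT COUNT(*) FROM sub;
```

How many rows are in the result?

5

Base: (Nut, tot_qty=1).
Iteration 1: components of {Nut} -> Gear = 1*2 = 2, Housing = 1*4 = 4, Panel = 1*5 = 5.
Iteration 2: components of {Gear,Housing,Panel} -> Spring = 4*4 = 16.
Iteration 3: no further components; recursion stops.
Total rows emitted: 5.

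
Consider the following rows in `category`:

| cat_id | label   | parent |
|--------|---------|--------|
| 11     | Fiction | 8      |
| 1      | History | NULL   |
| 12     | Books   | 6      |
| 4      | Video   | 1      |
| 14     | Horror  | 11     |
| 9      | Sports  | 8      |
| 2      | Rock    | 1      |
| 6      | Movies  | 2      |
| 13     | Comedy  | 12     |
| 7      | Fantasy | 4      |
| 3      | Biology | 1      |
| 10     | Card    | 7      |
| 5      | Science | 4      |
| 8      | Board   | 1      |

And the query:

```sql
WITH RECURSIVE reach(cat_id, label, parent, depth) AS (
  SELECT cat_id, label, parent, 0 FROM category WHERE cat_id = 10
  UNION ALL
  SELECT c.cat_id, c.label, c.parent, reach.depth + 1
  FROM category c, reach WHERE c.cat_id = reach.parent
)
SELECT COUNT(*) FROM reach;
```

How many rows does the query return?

4

Base: cat_id=10 (Card), parent=7, depth 0.
Iteration 1: join on cat_id=7 -> Fantasy (id 7, parent=4, depth 1).
Iteration 2: join on cat_id=4 -> Video (id 4, parent=1, depth 2).
Iteration 3: join on cat_id=1 -> History (id 1, parent=NULL, depth 3).
Iteration 4: parent is NULL; no match; recursion stops.
Total rows emitted: 4.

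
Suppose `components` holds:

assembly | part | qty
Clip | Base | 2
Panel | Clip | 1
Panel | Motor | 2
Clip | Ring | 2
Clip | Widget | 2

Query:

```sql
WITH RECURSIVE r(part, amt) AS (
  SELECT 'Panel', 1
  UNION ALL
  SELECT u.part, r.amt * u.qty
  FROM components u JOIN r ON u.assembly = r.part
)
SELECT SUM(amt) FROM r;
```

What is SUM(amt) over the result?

Base: (Panel, amt=1).
Iteration 1: components of {Panel} -> Clip = 1*1 = 1, Motor = 1*2 = 2.
Iteration 2: components of {Clip,Motor} -> Base = 1*2 = 2, Ring = 1*2 = 2, Widget = 1*2 = 2.
Iteration 3: no further components; recursion stops.
SUM(amt) = 1 + 1 + 2 + 2 + 2 + 2 = 10.

10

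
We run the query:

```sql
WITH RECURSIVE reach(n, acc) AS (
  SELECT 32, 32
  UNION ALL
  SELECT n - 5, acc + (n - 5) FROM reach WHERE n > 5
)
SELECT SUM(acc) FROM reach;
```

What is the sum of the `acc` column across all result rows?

616

Base: n=32, acc=32.
Iteration 1: 32 > 5 holds -> n = 32 - 5 = 27, acc = 32 + 27 = 59.
Iteration 2: 27 > 5 holds -> n = 27 - 5 = 22, acc = 59 + 22 = 81.
Iteration 3: 22 > 5 holds -> n = 22 - 5 = 17, acc = 81 + 17 = 98.
Iteration 4: 17 > 5 holds -> n = 17 - 5 = 12, acc = 98 + 12 = 110.
Iteration 5: 12 > 5 holds -> n = 12 - 5 = 7, acc = 110 + 7 = 117.
Iteration 6: 7 > 5 holds -> n = 7 - 5 = 2, acc = 117 + 2 = 119.
Iteration 7: 2 > 5 fails; recursion stops.
SUM(acc) = 32 + 59 + 81 + 98 + 110 + 117 + 119 = 616.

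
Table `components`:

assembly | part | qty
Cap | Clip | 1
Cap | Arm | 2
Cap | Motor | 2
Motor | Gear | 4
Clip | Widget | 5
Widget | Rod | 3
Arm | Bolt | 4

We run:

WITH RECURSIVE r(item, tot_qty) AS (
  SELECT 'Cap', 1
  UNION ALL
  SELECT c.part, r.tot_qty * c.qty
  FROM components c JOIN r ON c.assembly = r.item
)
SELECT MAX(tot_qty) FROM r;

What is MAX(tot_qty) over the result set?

15

Base: (Cap, tot_qty=1).
Iteration 1: components of {Cap} -> Arm = 1*2 = 2, Clip = 1*1 = 1, Motor = 1*2 = 2.
Iteration 2: components of {Arm,Clip,Motor} -> Bolt = 2*4 = 8, Gear = 2*4 = 8, Widget = 1*5 = 5.
Iteration 3: components of {Bolt,Gear,Widget} -> Rod = 5*3 = 15.
Iteration 4: no further components; recursion stops.
tot_qty values: 1, 1, 2, 2, 5, 8, 8, 15; the maximum is 15.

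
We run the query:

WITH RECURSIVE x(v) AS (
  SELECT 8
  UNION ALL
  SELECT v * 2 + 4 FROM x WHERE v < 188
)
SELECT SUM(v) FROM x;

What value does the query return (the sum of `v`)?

Base: v=8.
Iteration 1: 8 < 188 holds -> v = 8 * 2 + 4 = 20.
Iteration 2: 20 < 188 holds -> v = 20 * 2 + 4 = 44.
Iteration 3: 44 < 188 holds -> v = 44 * 2 + 4 = 92.
Iteration 4: 92 < 188 holds -> v = 92 * 2 + 4 = 188.
Iteration 5: 188 < 188 fails; recursion stops.
SUM(v) = 8 + 20 + 44 + 92 + 188 = 352.

352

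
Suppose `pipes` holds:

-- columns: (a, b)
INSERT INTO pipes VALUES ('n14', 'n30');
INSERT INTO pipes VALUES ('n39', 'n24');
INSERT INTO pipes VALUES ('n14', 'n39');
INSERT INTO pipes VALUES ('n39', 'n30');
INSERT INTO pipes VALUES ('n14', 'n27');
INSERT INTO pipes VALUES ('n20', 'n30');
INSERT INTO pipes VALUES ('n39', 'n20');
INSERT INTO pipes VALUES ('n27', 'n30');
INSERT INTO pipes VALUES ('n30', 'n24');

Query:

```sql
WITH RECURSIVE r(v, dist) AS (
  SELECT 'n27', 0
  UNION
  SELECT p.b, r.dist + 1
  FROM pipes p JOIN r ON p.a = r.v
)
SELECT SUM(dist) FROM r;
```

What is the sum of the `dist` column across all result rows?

Base: (n27, dist=0).
Iteration 1: edges from {n27} -> (n30, dist=1).
Iteration 2: edges from {n30} -> (n24, dist=2).
Iteration 3: no outgoing edges from {n24}; recursion stops.
SUM(dist) = 0 + 1 + 2 = 3.

3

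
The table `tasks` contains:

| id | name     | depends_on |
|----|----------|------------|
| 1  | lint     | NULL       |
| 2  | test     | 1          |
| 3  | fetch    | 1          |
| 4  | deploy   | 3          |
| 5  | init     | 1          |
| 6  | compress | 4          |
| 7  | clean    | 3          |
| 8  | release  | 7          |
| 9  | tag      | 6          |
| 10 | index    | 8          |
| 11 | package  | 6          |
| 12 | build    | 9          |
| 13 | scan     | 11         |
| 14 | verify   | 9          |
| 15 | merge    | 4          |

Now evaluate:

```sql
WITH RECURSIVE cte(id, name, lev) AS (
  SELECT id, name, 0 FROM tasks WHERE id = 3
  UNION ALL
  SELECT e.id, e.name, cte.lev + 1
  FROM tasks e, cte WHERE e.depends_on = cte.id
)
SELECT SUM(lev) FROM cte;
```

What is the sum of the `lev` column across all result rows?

Base: id=3 (fetch) at lev 0.
Iteration 1: rows with depends_on in {3} -> deploy (id 4, lev 1), clean (id 7, lev 1).
Iteration 2: rows with depends_on in {4,7} -> compress (id 6, lev 2), release (id 8, lev 2), merge (id 15, lev 2).
Iteration 3: rows with depends_on in {6,8,15} -> tag (id 9, lev 3), index (id 10, lev 3), package (id 11, lev 3).
Iteration 4: rows with depends_on in {9,10,11} -> build (id 12, lev 4), scan (id 13, lev 4), verify (id 14, lev 4).
Iteration 5: no rows with depends_on in {12,13,14}; recursion stops.
SUM(lev) = 0 + 1 + 1 + 2 + 2 + 2 + 3 + 3 + 3 + 4 + 4 + 4 = 29.

29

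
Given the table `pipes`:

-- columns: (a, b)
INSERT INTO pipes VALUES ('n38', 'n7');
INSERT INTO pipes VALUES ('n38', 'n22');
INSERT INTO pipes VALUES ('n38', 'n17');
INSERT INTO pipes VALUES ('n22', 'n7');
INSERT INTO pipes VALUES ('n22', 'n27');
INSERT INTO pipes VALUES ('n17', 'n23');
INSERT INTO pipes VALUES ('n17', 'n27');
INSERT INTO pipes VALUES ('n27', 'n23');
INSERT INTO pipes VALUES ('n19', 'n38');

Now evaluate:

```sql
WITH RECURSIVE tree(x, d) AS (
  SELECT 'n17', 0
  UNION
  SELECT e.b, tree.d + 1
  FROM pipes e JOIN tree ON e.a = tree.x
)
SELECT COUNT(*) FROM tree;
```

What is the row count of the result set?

4

Base: (n17, d=0).
Iteration 1: edges from {n17} -> (n23, d=1), (n27, d=1).
Iteration 2: edges from {n23,n27} -> (n23, d=2).
Iteration 3: no outgoing edges from {n23}; recursion stops.
Total rows emitted: 4.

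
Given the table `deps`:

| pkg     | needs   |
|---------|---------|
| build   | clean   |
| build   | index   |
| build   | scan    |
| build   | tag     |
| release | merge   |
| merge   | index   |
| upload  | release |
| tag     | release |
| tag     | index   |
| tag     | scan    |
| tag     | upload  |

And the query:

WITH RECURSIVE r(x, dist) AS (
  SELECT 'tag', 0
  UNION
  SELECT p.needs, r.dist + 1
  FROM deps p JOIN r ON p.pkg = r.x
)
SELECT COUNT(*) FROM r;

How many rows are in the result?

Base: (tag, dist=0).
Iteration 1: edges from {tag} -> (index, dist=1), (release, dist=1), (scan, dist=1), (upload, dist=1).
Iteration 2: edges from {index,release,scan,upload} -> (merge, dist=2), (release, dist=2).
Iteration 3: edges from {merge,release} -> (index, dist=3), (merge, dist=3).
Iteration 4: edges from {index,merge} -> (index, dist=4).
Iteration 5: no outgoing edges from {index}; recursion stops.
Total rows emitted: 10.

10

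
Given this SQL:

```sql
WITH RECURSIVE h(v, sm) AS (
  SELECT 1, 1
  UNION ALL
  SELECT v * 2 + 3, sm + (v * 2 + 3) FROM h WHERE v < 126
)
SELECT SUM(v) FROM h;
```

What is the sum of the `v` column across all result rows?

487

Base: v=1, sm=1.
Iteration 1: 1 < 126 holds -> v = 1 * 2 + 3 = 5, sm = 1 + 5 = 6.
Iteration 2: 5 < 126 holds -> v = 5 * 2 + 3 = 13, sm = 6 + 13 = 19.
Iteration 3: 13 < 126 holds -> v = 13 * 2 + 3 = 29, sm = 19 + 29 = 48.
Iteration 4: 29 < 126 holds -> v = 29 * 2 + 3 = 61, sm = 48 + 61 = 109.
Iteration 5: 61 < 126 holds -> v = 61 * 2 + 3 = 125, sm = 109 + 125 = 234.
Iteration 6: 125 < 126 holds -> v = 125 * 2 + 3 = 253, sm = 234 + 253 = 487.
Iteration 7: 253 < 126 fails; recursion stops.
SUM(v) = 1 + 5 + 13 + 29 + 61 + 125 + 253 = 487.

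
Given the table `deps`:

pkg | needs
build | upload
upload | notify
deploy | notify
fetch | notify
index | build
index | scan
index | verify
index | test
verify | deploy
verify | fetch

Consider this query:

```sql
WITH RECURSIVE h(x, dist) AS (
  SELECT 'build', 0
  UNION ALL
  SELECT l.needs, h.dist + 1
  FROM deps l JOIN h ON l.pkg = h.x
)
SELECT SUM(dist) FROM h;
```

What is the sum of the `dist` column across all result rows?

Base: (build, dist=0).
Iteration 1: edges from {build} -> (upload, dist=1).
Iteration 2: edges from {upload} -> (notify, dist=2).
Iteration 3: no outgoing edges from {notify}; recursion stops.
SUM(dist) = 0 + 1 + 2 = 3.

3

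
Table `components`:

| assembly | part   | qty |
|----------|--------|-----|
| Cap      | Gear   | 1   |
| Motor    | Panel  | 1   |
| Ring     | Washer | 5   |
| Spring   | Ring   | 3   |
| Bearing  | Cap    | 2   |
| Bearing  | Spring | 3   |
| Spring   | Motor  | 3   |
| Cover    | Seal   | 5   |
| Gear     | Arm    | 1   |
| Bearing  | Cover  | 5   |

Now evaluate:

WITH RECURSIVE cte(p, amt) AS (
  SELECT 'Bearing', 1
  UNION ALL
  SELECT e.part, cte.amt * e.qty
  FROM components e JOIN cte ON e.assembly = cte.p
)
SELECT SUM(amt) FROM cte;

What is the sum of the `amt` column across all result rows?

112

Base: (Bearing, amt=1).
Iteration 1: components of {Bearing} -> Cap = 1*2 = 2, Cover = 1*5 = 5, Spring = 1*3 = 3.
Iteration 2: components of {Cap,Cover,Spring} -> Gear = 2*1 = 2, Motor = 3*3 = 9, Ring = 3*3 = 9, Seal = 5*5 = 25.
Iteration 3: components of {Gear,Motor,Ring,Seal} -> Arm = 2*1 = 2, Panel = 9*1 = 9, Washer = 9*5 = 45.
Iteration 4: no further components; recursion stops.
SUM(amt) = 1 + 2 + 5 + 3 + 2 + 25 + 9 + 9 + 2 + 45 + 9 = 112.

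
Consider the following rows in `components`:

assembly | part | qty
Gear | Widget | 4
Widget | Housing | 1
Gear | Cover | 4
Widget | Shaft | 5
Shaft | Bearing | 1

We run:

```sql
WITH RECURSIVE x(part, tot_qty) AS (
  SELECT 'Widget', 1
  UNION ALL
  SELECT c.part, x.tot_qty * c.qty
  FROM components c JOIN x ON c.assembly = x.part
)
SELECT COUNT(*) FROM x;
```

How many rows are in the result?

Base: (Widget, tot_qty=1).
Iteration 1: components of {Widget} -> Housing = 1*1 = 1, Shaft = 1*5 = 5.
Iteration 2: components of {Housing,Shaft} -> Bearing = 5*1 = 5.
Iteration 3: no further components; recursion stops.
Total rows emitted: 4.

4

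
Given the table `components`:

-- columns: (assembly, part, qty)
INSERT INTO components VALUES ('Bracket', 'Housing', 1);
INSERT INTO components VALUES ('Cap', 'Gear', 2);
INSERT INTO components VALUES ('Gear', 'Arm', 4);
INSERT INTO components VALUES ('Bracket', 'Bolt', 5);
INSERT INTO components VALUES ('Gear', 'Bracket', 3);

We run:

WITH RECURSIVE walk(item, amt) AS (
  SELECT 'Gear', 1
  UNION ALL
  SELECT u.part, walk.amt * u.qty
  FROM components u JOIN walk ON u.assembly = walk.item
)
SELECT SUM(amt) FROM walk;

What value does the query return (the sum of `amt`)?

26

Base: (Gear, amt=1).
Iteration 1: components of {Gear} -> Arm = 1*4 = 4, Bracket = 1*3 = 3.
Iteration 2: components of {Arm,Bracket} -> Bolt = 3*5 = 15, Housing = 3*1 = 3.
Iteration 3: no further components; recursion stops.
SUM(amt) = 1 + 3 + 4 + 3 + 15 = 26.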